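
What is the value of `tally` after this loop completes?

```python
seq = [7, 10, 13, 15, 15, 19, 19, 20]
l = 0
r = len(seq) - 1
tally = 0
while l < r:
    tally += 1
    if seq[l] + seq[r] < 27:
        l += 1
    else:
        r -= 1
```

Steps to find pair summing to 27
`tally` takes the values: 0 → 1 → 2 → 3 → 4 → 5 → 6 → 7

Answer: 7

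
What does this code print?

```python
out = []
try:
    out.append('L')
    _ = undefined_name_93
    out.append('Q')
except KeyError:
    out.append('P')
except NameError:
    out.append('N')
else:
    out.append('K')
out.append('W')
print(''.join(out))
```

Execution trace: 'L' (try body) → 'N' (except NameError) → 'W' (after the try/except). Output: LNW

Answer: LNW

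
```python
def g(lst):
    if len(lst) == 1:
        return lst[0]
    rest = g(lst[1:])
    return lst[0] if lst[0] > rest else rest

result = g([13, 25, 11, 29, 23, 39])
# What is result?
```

Recursive max over [13, 25, 11, 29, 23, 39] = 39

Answer: 39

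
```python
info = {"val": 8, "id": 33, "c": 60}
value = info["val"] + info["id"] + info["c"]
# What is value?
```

Trace:
`info = {"val": 8, "id": 33, "c": 60}` → info = {'val': 8, 'id': 33, 'c': 60}
`value = info["val"] + info["id"] + info["c"]` → value = 101
So value = 101

Answer: 101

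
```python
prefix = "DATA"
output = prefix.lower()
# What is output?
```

Trace:
`prefix = "DATA"` → prefix = 'DATA'
`output = prefix.lower()` → output = 'data'
So output = 'data'

Answer: 'data'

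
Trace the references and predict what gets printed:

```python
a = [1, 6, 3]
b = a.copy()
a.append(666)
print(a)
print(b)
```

Key concept: list.copy() creates independent copy.
Step by step:
`a = [1, 6, 3]` → a = [1, 6, 3]
`b = a.copy()` → b = [1, 6, 3]
`a.append(666)` → a = [1, 6, 3, 666]
`print(a)` → prints [1, 6, 3, 666]
`print(b)` → prints [1, 6, 3]

Answer:
[1, 6, 3, 666]
[1, 6, 3]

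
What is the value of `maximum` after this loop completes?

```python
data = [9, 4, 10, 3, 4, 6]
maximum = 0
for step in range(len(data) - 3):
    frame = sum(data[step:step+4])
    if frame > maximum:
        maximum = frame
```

Max sum of 4-element window in [9, 4, 10, 3, 4, 6]
`maximum` takes the values: 0 → 26

Answer: 26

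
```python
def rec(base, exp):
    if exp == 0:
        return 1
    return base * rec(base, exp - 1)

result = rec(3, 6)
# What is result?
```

rec(3, 6) = 3 * 3 * 3 * 3 * 3 * 3 = 729

Answer: 729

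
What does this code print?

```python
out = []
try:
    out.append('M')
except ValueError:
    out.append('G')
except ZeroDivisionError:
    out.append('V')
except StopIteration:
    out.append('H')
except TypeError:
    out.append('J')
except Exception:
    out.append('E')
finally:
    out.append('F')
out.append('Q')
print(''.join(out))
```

Execution trace: 'M' (try body, no exception) → 'F' (finally) → 'Q' (after the try/except). Output: MFQ

Answer: MFQ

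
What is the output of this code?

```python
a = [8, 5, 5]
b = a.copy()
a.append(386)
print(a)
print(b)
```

Key concept: list.copy() creates independent copy.
Step by step:
`a = [8, 5, 5]` → a = [8, 5, 5]
`b = a.copy()` → b = [8, 5, 5]
`a.append(386)` → a = [8, 5, 5, 386]
`print(a)` → prints [8, 5, 5, 386]
`print(b)` → prints [8, 5, 5]

Answer:
[8, 5, 5, 386]
[8, 5, 5]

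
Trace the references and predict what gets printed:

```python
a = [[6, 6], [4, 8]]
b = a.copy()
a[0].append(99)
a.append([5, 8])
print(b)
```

Key concept: shallow copy with nested lists.
Step by step:
`a = [[6, 6], [4, 8]]` → a = [[6, 6], [4, 8]]
`b = a.copy()` → b = [[6, 6], [4, 8]]
`a[0].append(99)` → a = [[6, 6, 99], [4, 8]]; b = [[6, 6, 99], [4, 8]]
`a.append([5, 8])` → a = [[6, 6, 99], [4, 8], [5, 8]]
`print(b)` → prints [[6, 6, 99], [4, 8]]

Answer: [[6, 6, 99], [4, 8]]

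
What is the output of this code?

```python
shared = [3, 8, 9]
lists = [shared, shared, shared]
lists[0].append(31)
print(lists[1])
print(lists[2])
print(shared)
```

Key concept: list of same reference.
Step by step:
`shared = [3, 8, 9]` → shared = [3, 8, 9]
`lists = [shared, shared, shared]` → lists = [[3, 8, 9], [3, 8, 9], [3, 8, 9]]
`lists[0].append(31)` → shared = [3, 8, 9, 31]; lists = [[3, 8, 9, 31], [3, 8, 9, 31], [3, 8, 9, 31]]
`print(lists[1])` → prints [3, 8, 9, 31]
`print(lists[2])` → prints [3, 8, 9, 31]
`print(shared)` → prints [3, 8, 9, 31]

Answer:
[3, 8, 9, 31]
[3, 8, 9, 31]
[3, 8, 9, 31]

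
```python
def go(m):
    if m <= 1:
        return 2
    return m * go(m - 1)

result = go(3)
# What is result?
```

go(3) = 3 * 2 * 2 = 12

Answer: 12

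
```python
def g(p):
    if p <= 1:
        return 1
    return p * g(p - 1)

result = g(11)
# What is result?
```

g(11) = 11 * 10 * 9 * 8 * 7 * 6 * 5 * 4 * 3 * 2 * 1 = 39916800

Answer: 39916800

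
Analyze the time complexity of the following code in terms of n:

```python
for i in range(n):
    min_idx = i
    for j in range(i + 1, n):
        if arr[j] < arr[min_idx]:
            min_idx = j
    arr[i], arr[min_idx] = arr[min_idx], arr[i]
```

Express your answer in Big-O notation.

This is Selection sort. Time complexity: O(n²).

Answer: O(n²)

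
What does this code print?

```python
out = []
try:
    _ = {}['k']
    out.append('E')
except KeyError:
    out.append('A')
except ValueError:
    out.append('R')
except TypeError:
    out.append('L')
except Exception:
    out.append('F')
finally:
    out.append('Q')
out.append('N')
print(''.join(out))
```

Execution trace: 'A' (except KeyError) → 'Q' (finally) → 'N' (after the try/except). Output: AQN

Answer: AQN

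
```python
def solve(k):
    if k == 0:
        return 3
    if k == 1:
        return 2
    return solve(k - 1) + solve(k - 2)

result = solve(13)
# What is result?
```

Build up from base cases: solve(0)=3, solve(1)=2, solve(2)=5, solve(3)=7, solve(4)=12, solve(5)=19, solve(6)=31, ..., solve(13)=898

Answer: 898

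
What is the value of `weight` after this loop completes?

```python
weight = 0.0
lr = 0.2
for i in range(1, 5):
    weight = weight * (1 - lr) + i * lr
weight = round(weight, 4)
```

Moving average with lr=0.2
`weight` takes the values: 0.0 → 0.2 → 0.56 → 1.048 → 1.6384

Answer: 1.6384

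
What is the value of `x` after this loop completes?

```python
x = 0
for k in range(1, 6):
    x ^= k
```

XOR of 1 to 5
`x` takes the values: 0 → 1 → 3 → 0 → 4 → 1

Answer: 1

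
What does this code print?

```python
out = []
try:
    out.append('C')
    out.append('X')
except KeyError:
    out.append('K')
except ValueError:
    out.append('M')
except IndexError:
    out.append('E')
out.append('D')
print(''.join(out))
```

Execution trace: 'C' (try body) → 'X' (try body, no exception) → 'D' (after the try/except). Output: CXD

Answer: CXD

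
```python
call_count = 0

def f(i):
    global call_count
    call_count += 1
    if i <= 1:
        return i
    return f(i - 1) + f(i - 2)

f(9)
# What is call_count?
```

Calls(i) = 1 + Calls(i-1) + Calls(i-2); Calls(0)=Calls(1)=1. For i=9 this gives 109.

Answer: 109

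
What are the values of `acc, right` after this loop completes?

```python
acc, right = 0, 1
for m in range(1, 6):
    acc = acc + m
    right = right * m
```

Sum and factorial of 1 to 5
`acc, right` takes the values: (0, 1) → (1, 1) → (3, 1) → (3, 2) → (6, 2) → (6, 6) → (10, 6) → (10, 24) → (15, 24) → (15, 120)

Answer: 15, 120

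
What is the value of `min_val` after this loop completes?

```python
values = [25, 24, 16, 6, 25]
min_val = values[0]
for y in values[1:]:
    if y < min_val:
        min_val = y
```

Minimum of [25, 24, 16, 6, 25]
`min_val` takes the values: 25 → 24 → 16 → 6

Answer: 6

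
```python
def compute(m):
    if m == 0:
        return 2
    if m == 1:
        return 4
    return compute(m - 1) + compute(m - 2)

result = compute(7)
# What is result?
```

Build up from base cases: compute(0)=2, compute(1)=4, compute(2)=6, compute(3)=10, compute(4)=16, compute(5)=26, compute(6)=42, ..., compute(7)=68

Answer: 68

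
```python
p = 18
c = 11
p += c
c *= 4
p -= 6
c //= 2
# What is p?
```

Trace:
`p = 18` → p = 18
`c = 11` → c = 11
`p += c` → p = 29
`c *= 4` → c = 44
`p -= 6` → p = 23
`c //= 2` → c = 22
So p = 23

Answer: 23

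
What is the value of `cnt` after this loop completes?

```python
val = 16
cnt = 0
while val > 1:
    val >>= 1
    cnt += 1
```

Count right shifts until 1
`cnt` takes the values: 0 → 1 → 2 → 3 → 4

Answer: 4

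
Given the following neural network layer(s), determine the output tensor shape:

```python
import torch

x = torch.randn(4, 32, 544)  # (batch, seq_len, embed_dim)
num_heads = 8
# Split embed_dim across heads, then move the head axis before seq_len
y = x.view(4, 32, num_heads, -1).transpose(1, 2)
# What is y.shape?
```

Input: (4, 32, 544) -> head_dim = 544 // 8 = 68; after view: (4, 32, 8, 68) -> after transpose(1, 2): (4, 8, 32, 68) -> Output: (4, 8, 32, 68)

Answer: (4, 8, 32, 68)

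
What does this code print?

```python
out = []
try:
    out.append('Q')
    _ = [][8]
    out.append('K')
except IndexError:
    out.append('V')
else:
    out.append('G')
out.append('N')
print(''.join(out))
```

Execution trace: 'Q' (try body) → 'V' (except IndexError) → 'N' (after the try/except). Output: QVN

Answer: QVN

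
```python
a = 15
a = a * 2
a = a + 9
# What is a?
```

Trace:
`a = 15` → a = 15
`a = a * 2` → a = 30
`a = a + 9` → a = 39
So a = 39

Answer: 39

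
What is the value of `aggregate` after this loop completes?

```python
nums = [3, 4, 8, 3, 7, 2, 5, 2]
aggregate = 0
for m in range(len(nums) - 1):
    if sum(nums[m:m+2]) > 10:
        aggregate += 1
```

Count windows with sum > 10
`aggregate` takes the values: 0 → 1 → 2

Answer: 2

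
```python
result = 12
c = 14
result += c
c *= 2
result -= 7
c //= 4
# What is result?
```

Trace:
`result = 12` → result = 12
`c = 14` → c = 14
`result += c` → result = 26
`c *= 2` → c = 28
`result -= 7` → result = 19
`c //= 4` → c = 7
So result = 19

Answer: 19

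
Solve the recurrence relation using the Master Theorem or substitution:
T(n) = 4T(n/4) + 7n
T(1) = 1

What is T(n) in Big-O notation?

By Master Theorem: a=4, b=4, f(n)=7n. Since log_4(4) = 1 and f(n) = Θ(n^1), Case 2 applies. T(n) = O(n log n).

Answer: O(n log n)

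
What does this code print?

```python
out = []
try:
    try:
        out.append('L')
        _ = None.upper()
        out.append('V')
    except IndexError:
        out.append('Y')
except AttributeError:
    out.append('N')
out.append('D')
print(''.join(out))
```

Execution trace: 'L' (try body) → 'N' (outer except AttributeError) → 'D' (after the try/except). Output: LND

Answer: LND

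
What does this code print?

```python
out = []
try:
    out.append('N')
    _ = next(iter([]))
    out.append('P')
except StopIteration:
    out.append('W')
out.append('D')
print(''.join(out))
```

Execution trace: 'N' (try body) → 'W' (except StopIteration) → 'D' (after the try/except). Output: NWD

Answer: NWD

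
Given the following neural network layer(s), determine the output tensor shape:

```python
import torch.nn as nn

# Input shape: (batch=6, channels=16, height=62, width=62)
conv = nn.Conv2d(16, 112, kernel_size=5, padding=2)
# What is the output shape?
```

Input: (6, 16, 62, 62) -> Output: (6, 112, 62, 62)

Answer: (6, 112, 62, 62)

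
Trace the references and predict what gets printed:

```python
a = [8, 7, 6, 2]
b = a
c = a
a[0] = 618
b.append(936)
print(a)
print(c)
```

Key concept: multiple aliases.
Step by step:
`a = [8, 7, 6, 2]` → a = [8, 7, 6, 2]
`b = a` → b = [8, 7, 6, 2] (same object as a)
`c = a` → c = [8, 7, 6, 2] (same object as a, b)
`a[0] = 618` → a = [618, 7, 6, 2] (same object as b, c); b = [618, 7, 6, 2] (same object as a, c); c = [618, 7, 6, 2] (same object as a, b)
`b.append(936)` → a = [618, 7, 6, 2, 936] (same object as b, c); b = [618, 7, 6, 2, 936] (same object as a, c); c = [618, 7, 6, 2, 936] (same object as a, b)
`print(a)` → prints [618, 7, 6, 2, 936]
`print(c)` → prints [618, 7, 6, 2, 936]

Answer:
[618, 7, 6, 2, 936]
[618, 7, 6, 2, 936]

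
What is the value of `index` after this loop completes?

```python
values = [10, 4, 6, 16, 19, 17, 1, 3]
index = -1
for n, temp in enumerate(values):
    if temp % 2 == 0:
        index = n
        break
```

First even number index in [10, 4, 6, 16, 19, 17, 1, 3]
`index` takes the values: -1 → 0

Answer: 0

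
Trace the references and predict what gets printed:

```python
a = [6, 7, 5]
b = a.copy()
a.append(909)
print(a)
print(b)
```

Key concept: list.copy() creates independent copy.
Step by step:
`a = [6, 7, 5]` → a = [6, 7, 5]
`b = a.copy()` → b = [6, 7, 5]
`a.append(909)` → a = [6, 7, 5, 909]
`print(a)` → prints [6, 7, 5, 909]
`print(b)` → prints [6, 7, 5]

Answer:
[6, 7, 5, 909]
[6, 7, 5]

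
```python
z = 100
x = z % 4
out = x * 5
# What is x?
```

Trace:
`z = 100` → z = 100
`x = z % 4` → x = 0
`out = x * 5` → out = 0
So x = 0

Answer: 0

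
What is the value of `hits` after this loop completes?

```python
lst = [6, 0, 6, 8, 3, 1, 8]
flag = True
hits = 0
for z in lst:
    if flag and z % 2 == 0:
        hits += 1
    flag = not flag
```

Count even values at even positions
`hits` takes the values: 0 → 1 → 2 → 3

Answer: 3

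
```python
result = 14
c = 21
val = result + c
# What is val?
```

Trace:
`result = 14` → result = 14
`c = 21` → c = 21
`val = result + c` → val = 35
So val = 35

Answer: 35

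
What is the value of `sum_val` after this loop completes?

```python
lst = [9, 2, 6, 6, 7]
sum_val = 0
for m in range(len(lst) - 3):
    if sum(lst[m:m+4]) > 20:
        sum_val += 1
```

Count windows with sum > 20
`sum_val` takes the values: 0 → 1 → 2

Answer: 2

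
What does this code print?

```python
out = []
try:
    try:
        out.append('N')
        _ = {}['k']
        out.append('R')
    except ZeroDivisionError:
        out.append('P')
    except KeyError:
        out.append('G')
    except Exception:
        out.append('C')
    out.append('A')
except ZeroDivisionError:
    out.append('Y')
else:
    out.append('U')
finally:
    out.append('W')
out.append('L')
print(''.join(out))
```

Execution trace: 'N' (inner try body) → 'G' (inner except KeyError) → 'A' (try body, no exception) → 'U' (else) → 'W' (finally) → 'L' (after the try/except). Output: NGAUWL

Answer: NGAUWL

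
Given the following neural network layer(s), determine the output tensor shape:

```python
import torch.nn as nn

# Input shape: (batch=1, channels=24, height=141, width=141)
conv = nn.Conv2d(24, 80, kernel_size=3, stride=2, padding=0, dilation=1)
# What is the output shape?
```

Input: (1, 24, 141, 141) -> Output: (1, 80, 70, 70)

Answer: (1, 80, 70, 70)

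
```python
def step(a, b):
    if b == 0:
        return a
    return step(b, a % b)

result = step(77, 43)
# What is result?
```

step(77, 43) -> step(43, 34) -> step(34, 9) -> step(9, 7) -> step(7, 2) -> step(2, 1) -> step(1, 0) -> 1

Answer: 1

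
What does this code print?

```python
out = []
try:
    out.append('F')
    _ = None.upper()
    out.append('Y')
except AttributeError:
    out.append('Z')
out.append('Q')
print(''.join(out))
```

Execution trace: 'F' (try body) → 'Z' (except AttributeError) → 'Q' (after the try/except). Output: FZQ

Answer: FZQ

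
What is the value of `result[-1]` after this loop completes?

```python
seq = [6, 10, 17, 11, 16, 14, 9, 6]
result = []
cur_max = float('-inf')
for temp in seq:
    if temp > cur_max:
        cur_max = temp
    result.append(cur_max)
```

Running max ends at 17
`result` takes the values: [] → [6] → [6, 10] → [6, 10, 17] → [6, 10, 17, 17] → [6, 10, 17, 17, 17] → [6, 10, 17, 17, 17, 17] → [6, 10, 17, 17, 17, 17, 17] → [6, 10, 17, 17, 17, 17, 17, 17]
So `result[-1]` = 17

Answer: 17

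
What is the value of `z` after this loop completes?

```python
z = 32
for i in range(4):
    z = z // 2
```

Halve 4 times: 32 // 2^4 = 2
`z` takes the values: 32 → 16 → 8 → 4 → 2

Answer: 2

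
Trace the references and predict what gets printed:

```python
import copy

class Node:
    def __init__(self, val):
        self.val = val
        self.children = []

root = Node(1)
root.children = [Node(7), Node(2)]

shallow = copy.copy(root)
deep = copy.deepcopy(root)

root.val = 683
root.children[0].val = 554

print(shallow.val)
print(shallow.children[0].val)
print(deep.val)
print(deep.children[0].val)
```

Key concept: deep copy with custom objects.
Step by step:
`root = Node(1)` → root = Node(val=1, children=[])
`root.children = [Node(7), Node(2)]` → root = Node(val=1, children=[Node(val=7, children=[]), Node(val=2, children=[])])
`shallow = copy.copy(root)` → shallow = Node(val=1, children=[Node(val=7, children=[]), Node(val=2, children=[])])
`deep = copy.deepcopy(root)` → deep = Node(val=1, children=[Node(val=7, children=[]), Node(val=2, children=[])])
`root.val = 683` → root = Node(val=683, children=[Node(val=7, children=[]), Node(val=2, children=[])])
`root.children[0].val = 554` → root = Node(val=683, children=[Node(val=554, children=[]), Node(val=2, children=[])]); shallow = Node(val=1, children=[Node(val=554, children=[]), Node(val=2, children=[])])
`print(shallow.val)` → prints 1
`print(shallow.children[0].val)` → prints 554
`print(deep.val)` → prints 1
`print(deep.children[0].val)` → prints 7

Answer:
1
554
1
7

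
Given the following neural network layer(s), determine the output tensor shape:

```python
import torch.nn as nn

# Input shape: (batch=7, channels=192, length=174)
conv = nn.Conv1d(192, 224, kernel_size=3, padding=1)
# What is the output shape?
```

Input: (7, 192, 174) -> Output: (7, 224, 174)

Answer: (7, 224, 174)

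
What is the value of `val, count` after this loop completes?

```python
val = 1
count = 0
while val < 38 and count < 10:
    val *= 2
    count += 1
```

Double until >= 38 or 10 iterations
`val, count` takes the values: (1, 0) → (2, 0) → (2, 1) → (4, 1) → (4, 2) → (8, 2) → (8, 3) → (16, 3) → (16, 4) → (32, 4) → (32, 5) → (64, 5) → (64, 6)

Answer: 64, 6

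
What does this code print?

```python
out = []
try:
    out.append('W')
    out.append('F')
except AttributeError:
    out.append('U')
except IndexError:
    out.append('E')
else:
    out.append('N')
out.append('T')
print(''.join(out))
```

Execution trace: 'W' (try body) → 'F' (try body, no exception) → 'N' (else) → 'T' (after the try/except). Output: WFNT

Answer: WFNT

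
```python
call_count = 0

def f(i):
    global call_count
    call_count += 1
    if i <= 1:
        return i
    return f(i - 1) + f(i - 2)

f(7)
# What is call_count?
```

Calls(i) = 1 + Calls(i-1) + Calls(i-2); Calls(0)=Calls(1)=1. For i=7 this gives 41.

Answer: 41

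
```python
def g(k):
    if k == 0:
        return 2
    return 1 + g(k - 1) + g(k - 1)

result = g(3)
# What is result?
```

g(k) = 1 + 2·g(k-1), g(0)=2. Closed form: (2+1)·2^3 - 1 = 23.

Answer: 23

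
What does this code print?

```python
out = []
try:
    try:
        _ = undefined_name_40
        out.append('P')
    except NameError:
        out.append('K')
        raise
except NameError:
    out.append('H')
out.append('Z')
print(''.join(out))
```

Execution trace: 'K' (inner except NameError) → 'H' (outer except NameError) → 'Z' (after the try/except). Output: KHZ

Answer: KHZ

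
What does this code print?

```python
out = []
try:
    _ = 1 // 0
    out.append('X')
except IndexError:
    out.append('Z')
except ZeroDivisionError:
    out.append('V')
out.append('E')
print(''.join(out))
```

Execution trace: 'V' (except ZeroDivisionError) → 'E' (after the try/except). Output: VE

Answer: VE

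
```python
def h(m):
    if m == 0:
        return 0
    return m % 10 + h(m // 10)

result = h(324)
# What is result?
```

Sum of digits of 324: 4 + 2 + 3 = 9

Answer: 9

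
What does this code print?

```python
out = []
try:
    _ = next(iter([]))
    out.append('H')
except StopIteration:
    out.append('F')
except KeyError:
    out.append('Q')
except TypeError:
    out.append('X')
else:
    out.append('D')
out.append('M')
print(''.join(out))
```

Execution trace: 'F' (except StopIteration) → 'M' (after the try/except). Output: FM

Answer: FM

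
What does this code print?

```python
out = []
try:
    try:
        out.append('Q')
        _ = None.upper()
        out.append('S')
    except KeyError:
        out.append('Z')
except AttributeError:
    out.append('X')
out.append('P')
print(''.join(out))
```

Execution trace: 'Q' (try body) → 'X' (outer except AttributeError) → 'P' (after the try/except). Output: QXP

Answer: QXP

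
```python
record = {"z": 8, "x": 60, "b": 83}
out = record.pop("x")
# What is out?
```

Trace:
`record = {"z": 8, "x": 60, "b": 83}` → record = {'z': 8, 'x': 60, 'b': 83}
`out = record.pop("x")` → record = {'z': 8, 'b': 83}; out = 60
So out = 60

Answer: 60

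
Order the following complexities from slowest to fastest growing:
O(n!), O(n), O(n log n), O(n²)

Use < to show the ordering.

Ordered by growth rate: O(n) < O(n log n) < O(n²) < O(n!)

Answer: O(n) < O(n log n) < O(n²) < O(n!)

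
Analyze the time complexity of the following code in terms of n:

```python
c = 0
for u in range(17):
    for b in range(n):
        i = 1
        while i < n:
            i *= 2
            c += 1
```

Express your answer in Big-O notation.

Each loop level contributes: 1 × n × log n. Multiplying the contributions gives O(n log n).

Answer: O(n log n)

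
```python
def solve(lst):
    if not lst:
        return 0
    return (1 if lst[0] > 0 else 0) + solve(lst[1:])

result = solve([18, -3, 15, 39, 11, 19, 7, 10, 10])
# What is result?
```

Count of positive elements in [18, -3, 15, 39, 11, 19, 7, 10, 10] = 8

Answer: 8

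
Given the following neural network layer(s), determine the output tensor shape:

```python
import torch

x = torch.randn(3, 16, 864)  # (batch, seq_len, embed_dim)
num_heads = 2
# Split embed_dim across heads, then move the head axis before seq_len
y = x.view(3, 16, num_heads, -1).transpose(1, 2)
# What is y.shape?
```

Input: (3, 16, 864) -> head_dim = 864 // 2 = 432; after view: (3, 16, 2, 432) -> after transpose(1, 2): (3, 2, 16, 432) -> Output: (3, 2, 16, 432)

Answer: (3, 2, 16, 432)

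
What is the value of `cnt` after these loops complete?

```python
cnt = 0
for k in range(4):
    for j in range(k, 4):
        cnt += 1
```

Upper triangle: 4 + 3 + ... + 1
`cnt` takes the values: 0 → 1 → 2 → 3 → 4 → 5 → 6 → 7 → 8 → 9 → 10

Answer: 10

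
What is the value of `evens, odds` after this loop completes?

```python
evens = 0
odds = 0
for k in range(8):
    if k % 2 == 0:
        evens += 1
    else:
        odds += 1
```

Count evens and odds in range(8)
`evens, odds` takes the values: (0, 0) → (1, 0) → (1, 1) → (2, 1) → (2, 2) → (3, 2) → (3, 3) → (4, 3) → (4, 4)

Answer: 4, 4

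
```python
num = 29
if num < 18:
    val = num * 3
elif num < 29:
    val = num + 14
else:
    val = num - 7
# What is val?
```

Trace:
`num = 29` → num = 29
`if num < 18: ...` → num < 18 is False, num < 29 is False, take else branch → val = 22
So val = 22

Answer: 22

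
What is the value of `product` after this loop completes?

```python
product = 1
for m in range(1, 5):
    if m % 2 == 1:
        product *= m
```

Product of odd numbers 1 to 4
`product` takes the values: 1 → 3

Answer: 3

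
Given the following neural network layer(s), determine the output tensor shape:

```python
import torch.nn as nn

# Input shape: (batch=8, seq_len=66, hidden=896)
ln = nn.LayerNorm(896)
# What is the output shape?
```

Input: (8, 66, 896) -> Output: (8, 66, 896)

Answer: (8, 66, 896)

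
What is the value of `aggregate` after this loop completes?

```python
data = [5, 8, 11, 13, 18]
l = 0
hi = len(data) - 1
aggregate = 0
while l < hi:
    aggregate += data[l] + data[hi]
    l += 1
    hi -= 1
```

Sum of pairs from ends
`aggregate` takes the values: 0 → 23 → 44

Answer: 44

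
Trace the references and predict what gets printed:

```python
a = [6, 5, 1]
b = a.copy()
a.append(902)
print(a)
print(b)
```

Key concept: list.copy() creates independent copy.
Step by step:
`a = [6, 5, 1]` → a = [6, 5, 1]
`b = a.copy()` → b = [6, 5, 1]
`a.append(902)` → a = [6, 5, 1, 902]
`print(a)` → prints [6, 5, 1, 902]
`print(b)` → prints [6, 5, 1]

Answer:
[6, 5, 1, 902]
[6, 5, 1]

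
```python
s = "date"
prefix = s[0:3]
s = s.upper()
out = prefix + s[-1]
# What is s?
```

Trace:
`s = "date"` → s = 'date'
`prefix = s[0:3]` → prefix = 'dat'
`s = s.upper()` → s = 'DATE'
`out = prefix + s[-1]` → out = 'datE'
So s = 'DATE'

Answer: 'DATE'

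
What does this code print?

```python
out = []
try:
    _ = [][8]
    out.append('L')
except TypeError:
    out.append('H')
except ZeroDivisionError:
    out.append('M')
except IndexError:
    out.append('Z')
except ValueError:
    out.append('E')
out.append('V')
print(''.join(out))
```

Execution trace: 'Z' (except IndexError) → 'V' (after the try/except). Output: ZV

Answer: ZV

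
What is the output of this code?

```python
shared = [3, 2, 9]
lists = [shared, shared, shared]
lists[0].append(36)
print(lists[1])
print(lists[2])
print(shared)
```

Key concept: list of same reference.
Step by step:
`shared = [3, 2, 9]` → shared = [3, 2, 9]
`lists = [shared, shared, shared]` → lists = [[3, 2, 9], [3, 2, 9], [3, 2, 9]]
`lists[0].append(36)` → shared = [3, 2, 9, 36]; lists = [[3, 2, 9, 36], [3, 2, 9, 36], [3, 2, 9, 36]]
`print(lists[1])` → prints [3, 2, 9, 36]
`print(lists[2])` → prints [3, 2, 9, 36]
`print(shared)` → prints [3, 2, 9, 36]

Answer:
[3, 2, 9, 36]
[3, 2, 9, 36]
[3, 2, 9, 36]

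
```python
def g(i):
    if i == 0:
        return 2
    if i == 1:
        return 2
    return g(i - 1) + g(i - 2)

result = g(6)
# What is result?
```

Build up from base cases: g(0)=2, g(1)=2, g(2)=4, g(3)=6, g(4)=10, g(5)=16, g(6)=26

Answer: 26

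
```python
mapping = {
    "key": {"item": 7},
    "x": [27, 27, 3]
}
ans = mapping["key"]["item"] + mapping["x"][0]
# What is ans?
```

Trace:
`mapping = { ...` → mapping = {'key': {'item': 7}, 'x': [27, 27, 3]}
`ans = mapping["key"]["item"] + mapping["x"][0]` → ans = 34
So ans = 34

Answer: 34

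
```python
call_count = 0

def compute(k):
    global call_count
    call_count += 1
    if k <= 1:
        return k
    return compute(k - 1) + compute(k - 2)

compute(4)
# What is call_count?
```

Calls(k) = 1 + Calls(k-1) + Calls(k-2); Calls(0)=Calls(1)=1. For k=4 this gives 9.

Answer: 9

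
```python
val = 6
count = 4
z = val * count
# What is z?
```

Trace:
`val = 6` → val = 6
`count = 4` → count = 4
`z = val * count` → z = 24
So z = 24

Answer: 24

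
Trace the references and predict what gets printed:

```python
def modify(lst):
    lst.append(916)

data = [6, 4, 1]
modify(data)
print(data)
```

Key concept: function modifies passed list.
Step by step:
`data = [6, 4, 1]` → data = [6, 4, 1]
`modify(data)` → data = [6, 4, 1, 916]
`print(data)` → prints [6, 4, 1, 916]

Answer: [6, 4, 1, 916]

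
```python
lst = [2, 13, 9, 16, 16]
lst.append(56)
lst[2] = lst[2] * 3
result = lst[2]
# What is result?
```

Trace:
`lst = [2, 13, 9, 16, 16]` → lst = [2, 13, 9, 16, 16]
`lst.append(56)` → lst = [2, 13, 9, 16, 16, 56]
`lst[2] = lst[2] * 3` → lst = [2, 13, 27, 16, 16, 56]
`result = lst[2]` → result = 27
So result = 27

Answer: 27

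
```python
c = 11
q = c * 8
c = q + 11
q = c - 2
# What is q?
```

Trace:
`c = 11` → c = 11
`q = c * 8` → q = 88
`c = q + 11` → c = 99
`q = c - 2` → q = 97
So q = 97

Answer: 97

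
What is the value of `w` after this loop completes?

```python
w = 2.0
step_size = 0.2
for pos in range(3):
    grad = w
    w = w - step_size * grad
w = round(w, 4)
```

Gradient descent: w = 2.0 * (1 - 0.2)^3
`w` takes the values: 2.0 → 1.6 → 1.28 → 1.024

Answer: 1.024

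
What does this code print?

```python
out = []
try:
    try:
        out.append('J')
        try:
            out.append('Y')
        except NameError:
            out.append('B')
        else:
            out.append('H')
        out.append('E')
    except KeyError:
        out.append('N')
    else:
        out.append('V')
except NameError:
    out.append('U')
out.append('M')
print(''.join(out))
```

Execution trace: 'J' (try body) → 'Y' (inner try body, no exception) → 'H' (inner else) → 'E' (try body, no exception) → 'V' (else) → 'M' (after the try/except). Output: JYHEVM

Answer: JYHEVM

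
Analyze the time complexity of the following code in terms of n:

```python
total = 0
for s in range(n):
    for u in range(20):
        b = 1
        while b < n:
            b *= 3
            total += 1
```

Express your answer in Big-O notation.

Each loop level contributes: n × 1 × log n. Multiplying the contributions gives O(n log n).

Answer: O(n log n)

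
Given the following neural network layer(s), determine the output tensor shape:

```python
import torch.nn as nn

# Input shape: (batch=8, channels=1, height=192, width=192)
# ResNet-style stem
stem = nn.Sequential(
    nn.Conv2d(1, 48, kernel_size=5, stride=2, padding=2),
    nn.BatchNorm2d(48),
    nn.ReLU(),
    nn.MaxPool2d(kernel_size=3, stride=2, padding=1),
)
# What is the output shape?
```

Input: (8, 1, 192, 192) -> after Conv2d 5x5 stride=2: (8, 48, 96, 96) -> Output: (8, 48, 48, 48)

Answer: (8, 48, 48, 48)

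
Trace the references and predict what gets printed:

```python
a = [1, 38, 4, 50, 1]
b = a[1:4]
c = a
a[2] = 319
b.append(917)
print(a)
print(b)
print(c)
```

Key concept: slice vs alias.
Step by step:
`a = [1, 38, 4, 50, 1]` → a = [1, 38, 4, 50, 1]
`b = a[1:4]` → b = [38, 4, 50]
`c = a` → c = [1, 38, 4, 50, 1] (same object as a)
`a[2] = 319` → a = [1, 38, 319, 50, 1] (same object as c); c = [1, 38, 319, 50, 1] (same object as a)
`b.append(917)` → b = [38, 4, 50, 917]
`print(a)` → prints [1, 38, 319, 50, 1]
`print(b)` → prints [38, 4, 50, 917]
`print(c)` → prints [1, 38, 319, 50, 1]

Answer:
[1, 38, 319, 50, 1]
[38, 4, 50, 917]
[1, 38, 319, 50, 1]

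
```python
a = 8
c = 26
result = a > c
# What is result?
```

Trace:
`a = 8` → a = 8
`c = 26` → c = 26
`result = a > c` → result = False
So result = False

Answer: False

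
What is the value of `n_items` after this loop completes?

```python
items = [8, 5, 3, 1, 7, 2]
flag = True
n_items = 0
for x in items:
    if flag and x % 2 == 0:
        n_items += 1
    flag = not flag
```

Count even values at even positions
`n_items` takes the values: 0 → 1

Answer: 1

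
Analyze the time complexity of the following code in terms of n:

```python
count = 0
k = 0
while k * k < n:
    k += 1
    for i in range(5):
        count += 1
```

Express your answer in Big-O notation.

Each loop level contributes: √n × 1. Multiplying the contributions gives O(√n).

Answer: O(√n)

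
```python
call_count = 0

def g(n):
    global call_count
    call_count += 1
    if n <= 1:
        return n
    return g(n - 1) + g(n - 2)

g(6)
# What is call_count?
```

Calls(n) = 1 + Calls(n-1) + Calls(n-2); Calls(0)=Calls(1)=1. For n=6 this gives 25.

Answer: 25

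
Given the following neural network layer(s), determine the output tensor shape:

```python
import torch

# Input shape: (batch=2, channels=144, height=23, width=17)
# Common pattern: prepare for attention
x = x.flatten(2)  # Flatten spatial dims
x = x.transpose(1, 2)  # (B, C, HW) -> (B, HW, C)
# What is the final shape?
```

Input: (2, 144, 23, 17) -> after flatten(2): (2, 144, 391) -> Output: (2, 391, 144)

Answer: (2, 391, 144)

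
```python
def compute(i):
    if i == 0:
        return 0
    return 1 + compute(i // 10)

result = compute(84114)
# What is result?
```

Count of digits of 84114: 5

Answer: 5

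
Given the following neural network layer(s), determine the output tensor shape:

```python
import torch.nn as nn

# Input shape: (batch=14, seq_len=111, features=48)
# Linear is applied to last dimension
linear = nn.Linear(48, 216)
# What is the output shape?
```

Input: (14, 111, 48) -> Output: (14, 111, 216)

Answer: (14, 111, 216)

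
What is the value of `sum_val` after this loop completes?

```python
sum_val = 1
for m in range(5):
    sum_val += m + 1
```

Start at 1, add 1 to 5 = 16
`sum_val` takes the values: 1 → 2 → 4 → 7 → 11 → 16

Answer: 16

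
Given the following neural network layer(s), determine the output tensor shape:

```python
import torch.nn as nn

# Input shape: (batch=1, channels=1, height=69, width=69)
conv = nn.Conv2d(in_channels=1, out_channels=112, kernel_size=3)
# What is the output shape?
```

Input: (1, 1, 69, 69) -> Output: (1, 112, 67, 67)

Answer: (1, 112, 67, 67)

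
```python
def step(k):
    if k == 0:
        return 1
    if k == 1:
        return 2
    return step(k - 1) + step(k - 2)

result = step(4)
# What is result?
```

Build up from base cases: step(0)=1, step(1)=2, step(2)=3, step(3)=5, step(4)=8

Answer: 8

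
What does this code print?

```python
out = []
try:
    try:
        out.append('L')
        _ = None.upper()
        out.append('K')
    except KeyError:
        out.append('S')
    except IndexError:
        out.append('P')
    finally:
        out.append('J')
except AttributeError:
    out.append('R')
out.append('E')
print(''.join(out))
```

Execution trace: 'L' (inner try body) → 'J' (inner finally) → 'R' (outer except AttributeError) → 'E' (after the try/except). Output: LJRE

Answer: LJRE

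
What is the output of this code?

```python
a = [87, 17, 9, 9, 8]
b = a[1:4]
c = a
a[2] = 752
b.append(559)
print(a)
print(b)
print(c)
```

Key concept: slice vs alias.
Step by step:
`a = [87, 17, 9, 9, 8]` → a = [87, 17, 9, 9, 8]
`b = a[1:4]` → b = [17, 9, 9]
`c = a` → c = [87, 17, 9, 9, 8] (same object as a)
`a[2] = 752` → a = [87, 17, 752, 9, 8] (same object as c); c = [87, 17, 752, 9, 8] (same object as a)
`b.append(559)` → b = [17, 9, 9, 559]
`print(a)` → prints [87, 17, 752, 9, 8]
`print(b)` → prints [17, 9, 9, 559]
`print(c)` → prints [87, 17, 752, 9, 8]

Answer:
[87, 17, 752, 9, 8]
[17, 9, 9, 559]
[87, 17, 752, 9, 8]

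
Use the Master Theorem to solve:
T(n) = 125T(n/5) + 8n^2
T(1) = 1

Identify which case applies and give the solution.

a=125, b=5, f(n)=8n^2. log_5(125) = 3. Since c=2 < 3, Case 1 applies: T(n) = Θ(n^log_b(a)) = O(n^3).

Answer: O(n^3) - Case 1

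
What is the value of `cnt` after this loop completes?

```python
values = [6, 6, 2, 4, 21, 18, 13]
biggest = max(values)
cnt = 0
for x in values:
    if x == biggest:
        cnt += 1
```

Count of max value 21 in [6, 6, 2, 4, 21, 18, 13]
`cnt` takes the values: 0 → 1

Answer: 1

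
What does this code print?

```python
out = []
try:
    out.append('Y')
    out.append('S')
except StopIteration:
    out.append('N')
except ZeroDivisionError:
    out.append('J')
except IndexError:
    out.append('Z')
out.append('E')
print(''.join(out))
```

Execution trace: 'Y' (try body) → 'S' (try body, no exception) → 'E' (after the try/except). Output: YSE

Answer: YSE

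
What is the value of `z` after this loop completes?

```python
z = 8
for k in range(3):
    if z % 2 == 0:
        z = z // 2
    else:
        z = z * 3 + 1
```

Collatz-style transformation from 8
`z` takes the values: 8 → 4 → 2 → 1

Answer: 1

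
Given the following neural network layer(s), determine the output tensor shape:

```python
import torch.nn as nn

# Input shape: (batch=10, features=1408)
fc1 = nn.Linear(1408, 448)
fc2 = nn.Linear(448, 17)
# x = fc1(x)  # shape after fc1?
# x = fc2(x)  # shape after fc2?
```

Input: (10, 1408) -> after fc1: (10, 448) -> Output: (10, 17)

Answer: (10, 17)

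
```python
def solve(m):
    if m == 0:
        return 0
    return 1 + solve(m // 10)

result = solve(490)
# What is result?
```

Count of digits of 490: 3

Answer: 3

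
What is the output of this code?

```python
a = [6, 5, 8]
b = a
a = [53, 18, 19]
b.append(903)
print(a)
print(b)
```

Key concept: rebinding vs mutation: a is rebound to a new list, b still points at the original.
Step by step:
`a = [6, 5, 8]` → a = [6, 5, 8]
`b = a` → b = [6, 5, 8] (same object as a)
`a = [53, 18, 19]` → a = [53, 18, 19]
`b.append(903)` → b = [6, 5, 8, 903]
`print(a)` → prints [53, 18, 19]
`print(b)` → prints [6, 5, 8, 903]

Answer:
[53, 18, 19]
[6, 5, 8, 903]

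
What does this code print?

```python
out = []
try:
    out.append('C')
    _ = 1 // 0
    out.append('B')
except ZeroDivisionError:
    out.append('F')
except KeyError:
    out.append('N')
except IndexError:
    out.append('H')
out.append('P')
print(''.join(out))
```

Execution trace: 'C' (try body) → 'F' (except ZeroDivisionError) → 'P' (after the try/except). Output: CFP

Answer: CFP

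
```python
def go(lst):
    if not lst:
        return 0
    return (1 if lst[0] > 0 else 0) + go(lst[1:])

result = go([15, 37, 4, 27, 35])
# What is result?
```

Count of positive elements in [15, 37, 4, 27, 35] = 5

Answer: 5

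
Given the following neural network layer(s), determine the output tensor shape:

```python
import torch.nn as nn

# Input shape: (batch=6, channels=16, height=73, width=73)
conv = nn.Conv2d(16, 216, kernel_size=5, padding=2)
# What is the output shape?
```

Input: (6, 16, 73, 73) -> Output: (6, 216, 73, 73)

Answer: (6, 216, 73, 73)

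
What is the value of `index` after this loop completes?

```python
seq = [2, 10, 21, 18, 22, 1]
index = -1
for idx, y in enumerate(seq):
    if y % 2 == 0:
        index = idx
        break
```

First even number index in [2, 10, 21, 18, 22, 1]
`index` takes the values: -1 → 0

Answer: 0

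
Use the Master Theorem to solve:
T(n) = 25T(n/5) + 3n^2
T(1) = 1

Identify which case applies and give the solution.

a=25, b=5, f(n)=3n^2. log_5(25) = 2. Since c=2 = 2, Case 2 applies: T(n) = Θ(n^log_b(a) · log n) = O(n^2 log n).

Answer: O(n^2 log n) - Case 2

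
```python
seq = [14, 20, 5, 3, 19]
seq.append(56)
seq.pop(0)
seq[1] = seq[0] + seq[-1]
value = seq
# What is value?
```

Trace:
`seq = [14, 20, 5, 3, 19]` → seq = [14, 20, 5, 3, 19]
`seq.append(56)` → seq = [14, 20, 5, 3, 19, 56]
`seq.pop(0)` → seq = [20, 5, 3, 19, 56]
`seq[1] = seq[0] + seq[-1]` → seq = [20, 76, 3, 19, 56]
`value = seq` → value = [20, 76, 3, 19, 56]
So value = [20, 76, 3, 19, 56]

Answer: [20, 76, 3, 19, 56]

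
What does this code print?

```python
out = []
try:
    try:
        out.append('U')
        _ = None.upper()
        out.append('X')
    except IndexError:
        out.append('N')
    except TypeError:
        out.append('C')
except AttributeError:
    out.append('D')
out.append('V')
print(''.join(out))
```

Execution trace: 'U' (try body) → 'D' (outer except AttributeError) → 'V' (after the try/except). Output: UDV

Answer: UDV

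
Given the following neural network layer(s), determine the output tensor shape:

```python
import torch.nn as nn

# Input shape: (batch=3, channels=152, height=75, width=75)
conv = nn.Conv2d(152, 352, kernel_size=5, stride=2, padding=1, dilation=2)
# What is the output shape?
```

Input: (3, 152, 75, 75) -> Output: (3, 352, 35, 35)

Answer: (3, 352, 35, 35)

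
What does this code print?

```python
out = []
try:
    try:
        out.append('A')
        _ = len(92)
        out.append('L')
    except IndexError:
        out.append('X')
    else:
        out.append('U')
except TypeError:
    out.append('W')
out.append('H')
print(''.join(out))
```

Execution trace: 'A' (try body) → 'W' (outer except TypeError) → 'H' (after the try/except). Output: AWH

Answer: AWH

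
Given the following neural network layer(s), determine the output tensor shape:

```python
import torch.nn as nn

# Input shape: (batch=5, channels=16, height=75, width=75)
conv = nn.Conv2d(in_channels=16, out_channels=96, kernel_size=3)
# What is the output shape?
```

Input: (5, 16, 75, 75) -> Output: (5, 96, 73, 73)

Answer: (5, 96, 73, 73)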